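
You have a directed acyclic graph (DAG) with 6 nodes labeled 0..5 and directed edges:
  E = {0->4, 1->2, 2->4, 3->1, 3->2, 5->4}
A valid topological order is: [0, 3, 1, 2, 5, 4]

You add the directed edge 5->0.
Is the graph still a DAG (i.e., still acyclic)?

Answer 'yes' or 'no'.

Answer: yes

Derivation:
Given toposort: [0, 3, 1, 2, 5, 4]
Position of 5: index 4; position of 0: index 0
New edge 5->0: backward (u after v in old order)
Backward edge: old toposort is now invalid. Check if this creates a cycle.
Does 0 already reach 5? Reachable from 0: [0, 4]. NO -> still a DAG (reorder needed).
Still a DAG? yes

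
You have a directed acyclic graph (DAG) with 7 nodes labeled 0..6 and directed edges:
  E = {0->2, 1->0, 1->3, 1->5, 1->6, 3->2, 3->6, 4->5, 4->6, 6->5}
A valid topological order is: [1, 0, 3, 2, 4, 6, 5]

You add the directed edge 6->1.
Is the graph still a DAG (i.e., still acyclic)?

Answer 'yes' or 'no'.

Answer: no

Derivation:
Given toposort: [1, 0, 3, 2, 4, 6, 5]
Position of 6: index 5; position of 1: index 0
New edge 6->1: backward (u after v in old order)
Backward edge: old toposort is now invalid. Check if this creates a cycle.
Does 1 already reach 6? Reachable from 1: [0, 1, 2, 3, 5, 6]. YES -> cycle!
Still a DAG? no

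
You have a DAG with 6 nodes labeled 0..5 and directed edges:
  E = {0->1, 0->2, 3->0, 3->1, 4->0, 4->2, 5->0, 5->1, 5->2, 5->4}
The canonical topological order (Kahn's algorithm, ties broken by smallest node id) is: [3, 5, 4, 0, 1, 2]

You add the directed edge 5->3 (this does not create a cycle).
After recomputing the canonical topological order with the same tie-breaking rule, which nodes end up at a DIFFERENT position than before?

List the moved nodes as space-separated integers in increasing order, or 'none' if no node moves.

Answer: 3 5

Derivation:
Old toposort: [3, 5, 4, 0, 1, 2]
Added edge 5->3
Recompute Kahn (smallest-id tiebreak):
  initial in-degrees: [3, 3, 3, 1, 1, 0]
  ready (indeg=0): [5]
  pop 5: indeg[0]->2; indeg[1]->2; indeg[2]->2; indeg[3]->0; indeg[4]->0 | ready=[3, 4] | order so far=[5]
  pop 3: indeg[0]->1; indeg[1]->1 | ready=[4] | order so far=[5, 3]
  pop 4: indeg[0]->0; indeg[2]->1 | ready=[0] | order so far=[5, 3, 4]
  pop 0: indeg[1]->0; indeg[2]->0 | ready=[1, 2] | order so far=[5, 3, 4, 0]
  pop 1: no out-edges | ready=[2] | order so far=[5, 3, 4, 0, 1]
  pop 2: no out-edges | ready=[] | order so far=[5, 3, 4, 0, 1, 2]
New canonical toposort: [5, 3, 4, 0, 1, 2]
Compare positions:
  Node 0: index 3 -> 3 (same)
  Node 1: index 4 -> 4 (same)
  Node 2: index 5 -> 5 (same)
  Node 3: index 0 -> 1 (moved)
  Node 4: index 2 -> 2 (same)
  Node 5: index 1 -> 0 (moved)
Nodes that changed position: 3 5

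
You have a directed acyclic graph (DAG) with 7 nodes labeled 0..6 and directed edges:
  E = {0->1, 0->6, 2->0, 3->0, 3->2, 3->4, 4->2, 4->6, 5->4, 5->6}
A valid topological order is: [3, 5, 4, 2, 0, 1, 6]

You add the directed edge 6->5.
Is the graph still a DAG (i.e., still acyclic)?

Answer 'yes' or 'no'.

Answer: no

Derivation:
Given toposort: [3, 5, 4, 2, 0, 1, 6]
Position of 6: index 6; position of 5: index 1
New edge 6->5: backward (u after v in old order)
Backward edge: old toposort is now invalid. Check if this creates a cycle.
Does 5 already reach 6? Reachable from 5: [0, 1, 2, 4, 5, 6]. YES -> cycle!
Still a DAG? no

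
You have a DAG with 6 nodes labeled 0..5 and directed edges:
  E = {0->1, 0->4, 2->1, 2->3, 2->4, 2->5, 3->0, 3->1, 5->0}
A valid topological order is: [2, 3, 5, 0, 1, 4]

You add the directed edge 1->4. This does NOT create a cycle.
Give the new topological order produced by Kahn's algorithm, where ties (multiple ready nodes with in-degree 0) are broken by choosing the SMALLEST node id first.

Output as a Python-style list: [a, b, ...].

Answer: [2, 3, 5, 0, 1, 4]

Derivation:
Old toposort: [2, 3, 5, 0, 1, 4]
Added edge: 1->4
Position of 1 (4) < position of 4 (5). Old order still valid.
Run Kahn's algorithm (break ties by smallest node id):
  initial in-degrees: [2, 3, 0, 1, 3, 1]
  ready (indeg=0): [2]
  pop 2: indeg[1]->2; indeg[3]->0; indeg[4]->2; indeg[5]->0 | ready=[3, 5] | order so far=[2]
  pop 3: indeg[0]->1; indeg[1]->1 | ready=[5] | order so far=[2, 3]
  pop 5: indeg[0]->0 | ready=[0] | order so far=[2, 3, 5]
  pop 0: indeg[1]->0; indeg[4]->1 | ready=[1] | order so far=[2, 3, 5, 0]
  pop 1: indeg[4]->0 | ready=[4] | order so far=[2, 3, 5, 0, 1]
  pop 4: no out-edges | ready=[] | order so far=[2, 3, 5, 0, 1, 4]
  Result: [2, 3, 5, 0, 1, 4]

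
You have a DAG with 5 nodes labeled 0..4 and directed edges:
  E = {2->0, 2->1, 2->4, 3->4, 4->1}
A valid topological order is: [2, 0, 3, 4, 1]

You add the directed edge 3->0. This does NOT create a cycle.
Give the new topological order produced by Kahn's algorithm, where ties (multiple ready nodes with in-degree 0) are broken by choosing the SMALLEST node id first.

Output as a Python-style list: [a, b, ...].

Answer: [2, 3, 0, 4, 1]

Derivation:
Old toposort: [2, 0, 3, 4, 1]
Added edge: 3->0
Position of 3 (2) > position of 0 (1). Must reorder: 3 must now come before 0.
Run Kahn's algorithm (break ties by smallest node id):
  initial in-degrees: [2, 2, 0, 0, 2]
  ready (indeg=0): [2, 3]
  pop 2: indeg[0]->1; indeg[1]->1; indeg[4]->1 | ready=[3] | order so far=[2]
  pop 3: indeg[0]->0; indeg[4]->0 | ready=[0, 4] | order so far=[2, 3]
  pop 0: no out-edges | ready=[4] | order so far=[2, 3, 0]
  pop 4: indeg[1]->0 | ready=[1] | order so far=[2, 3, 0, 4]
  pop 1: no out-edges | ready=[] | order so far=[2, 3, 0, 4, 1]
  Result: [2, 3, 0, 4, 1]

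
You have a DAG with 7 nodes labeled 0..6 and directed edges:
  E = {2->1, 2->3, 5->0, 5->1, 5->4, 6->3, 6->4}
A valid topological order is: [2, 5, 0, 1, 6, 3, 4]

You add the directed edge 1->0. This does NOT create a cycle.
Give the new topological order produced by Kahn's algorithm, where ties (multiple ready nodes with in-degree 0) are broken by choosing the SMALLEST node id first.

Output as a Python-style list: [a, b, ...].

Old toposort: [2, 5, 0, 1, 6, 3, 4]
Added edge: 1->0
Position of 1 (3) > position of 0 (2). Must reorder: 1 must now come before 0.
Run Kahn's algorithm (break ties by smallest node id):
  initial in-degrees: [2, 2, 0, 2, 2, 0, 0]
  ready (indeg=0): [2, 5, 6]
  pop 2: indeg[1]->1; indeg[3]->1 | ready=[5, 6] | order so far=[2]
  pop 5: indeg[0]->1; indeg[1]->0; indeg[4]->1 | ready=[1, 6] | order so far=[2, 5]
  pop 1: indeg[0]->0 | ready=[0, 6] | order so far=[2, 5, 1]
  pop 0: no out-edges | ready=[6] | order so far=[2, 5, 1, 0]
  pop 6: indeg[3]->0; indeg[4]->0 | ready=[3, 4] | order so far=[2, 5, 1, 0, 6]
  pop 3: no out-edges | ready=[4] | order so far=[2, 5, 1, 0, 6, 3]
  pop 4: no out-edges | ready=[] | order so far=[2, 5, 1, 0, 6, 3, 4]
  Result: [2, 5, 1, 0, 6, 3, 4]

Answer: [2, 5, 1, 0, 6, 3, 4]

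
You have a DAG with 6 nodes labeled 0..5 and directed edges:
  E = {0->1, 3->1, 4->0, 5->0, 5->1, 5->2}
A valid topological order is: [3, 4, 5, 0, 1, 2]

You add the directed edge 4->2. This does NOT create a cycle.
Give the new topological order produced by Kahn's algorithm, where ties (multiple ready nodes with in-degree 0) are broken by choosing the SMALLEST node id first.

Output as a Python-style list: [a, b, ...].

Answer: [3, 4, 5, 0, 1, 2]

Derivation:
Old toposort: [3, 4, 5, 0, 1, 2]
Added edge: 4->2
Position of 4 (1) < position of 2 (5). Old order still valid.
Run Kahn's algorithm (break ties by smallest node id):
  initial in-degrees: [2, 3, 2, 0, 0, 0]
  ready (indeg=0): [3, 4, 5]
  pop 3: indeg[1]->2 | ready=[4, 5] | order so far=[3]
  pop 4: indeg[0]->1; indeg[2]->1 | ready=[5] | order so far=[3, 4]
  pop 5: indeg[0]->0; indeg[1]->1; indeg[2]->0 | ready=[0, 2] | order so far=[3, 4, 5]
  pop 0: indeg[1]->0 | ready=[1, 2] | order so far=[3, 4, 5, 0]
  pop 1: no out-edges | ready=[2] | order so far=[3, 4, 5, 0, 1]
  pop 2: no out-edges | ready=[] | order so far=[3, 4, 5, 0, 1, 2]
  Result: [3, 4, 5, 0, 1, 2]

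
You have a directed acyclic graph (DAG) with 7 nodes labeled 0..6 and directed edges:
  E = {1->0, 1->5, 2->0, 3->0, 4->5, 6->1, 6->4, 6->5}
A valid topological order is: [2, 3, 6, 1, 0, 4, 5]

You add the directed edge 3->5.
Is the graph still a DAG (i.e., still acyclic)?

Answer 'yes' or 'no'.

Answer: yes

Derivation:
Given toposort: [2, 3, 6, 1, 0, 4, 5]
Position of 3: index 1; position of 5: index 6
New edge 3->5: forward
Forward edge: respects the existing order. Still a DAG, same toposort still valid.
Still a DAG? yes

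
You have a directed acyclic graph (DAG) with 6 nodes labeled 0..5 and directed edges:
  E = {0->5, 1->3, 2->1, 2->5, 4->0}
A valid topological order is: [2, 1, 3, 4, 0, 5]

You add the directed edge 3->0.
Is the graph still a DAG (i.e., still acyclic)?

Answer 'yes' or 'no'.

Answer: yes

Derivation:
Given toposort: [2, 1, 3, 4, 0, 5]
Position of 3: index 2; position of 0: index 4
New edge 3->0: forward
Forward edge: respects the existing order. Still a DAG, same toposort still valid.
Still a DAG? yes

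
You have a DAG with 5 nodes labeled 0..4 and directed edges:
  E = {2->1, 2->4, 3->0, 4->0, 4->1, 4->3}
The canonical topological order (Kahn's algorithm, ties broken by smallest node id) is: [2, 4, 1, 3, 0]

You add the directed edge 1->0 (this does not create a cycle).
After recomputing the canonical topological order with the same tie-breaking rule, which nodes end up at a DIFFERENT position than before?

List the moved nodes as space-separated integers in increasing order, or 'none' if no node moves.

Answer: none

Derivation:
Old toposort: [2, 4, 1, 3, 0]
Added edge 1->0
Recompute Kahn (smallest-id tiebreak):
  initial in-degrees: [3, 2, 0, 1, 1]
  ready (indeg=0): [2]
  pop 2: indeg[1]->1; indeg[4]->0 | ready=[4] | order so far=[2]
  pop 4: indeg[0]->2; indeg[1]->0; indeg[3]->0 | ready=[1, 3] | order so far=[2, 4]
  pop 1: indeg[0]->1 | ready=[3] | order so far=[2, 4, 1]
  pop 3: indeg[0]->0 | ready=[0] | order so far=[2, 4, 1, 3]
  pop 0: no out-edges | ready=[] | order so far=[2, 4, 1, 3, 0]
New canonical toposort: [2, 4, 1, 3, 0]
Compare positions:
  Node 0: index 4 -> 4 (same)
  Node 1: index 2 -> 2 (same)
  Node 2: index 0 -> 0 (same)
  Node 3: index 3 -> 3 (same)
  Node 4: index 1 -> 1 (same)
Nodes that changed position: none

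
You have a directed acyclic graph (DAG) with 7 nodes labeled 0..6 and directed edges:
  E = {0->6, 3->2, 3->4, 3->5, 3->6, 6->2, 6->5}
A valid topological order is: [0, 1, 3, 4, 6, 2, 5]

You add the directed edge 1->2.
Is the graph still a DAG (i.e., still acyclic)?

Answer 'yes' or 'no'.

Answer: yes

Derivation:
Given toposort: [0, 1, 3, 4, 6, 2, 5]
Position of 1: index 1; position of 2: index 5
New edge 1->2: forward
Forward edge: respects the existing order. Still a DAG, same toposort still valid.
Still a DAG? yes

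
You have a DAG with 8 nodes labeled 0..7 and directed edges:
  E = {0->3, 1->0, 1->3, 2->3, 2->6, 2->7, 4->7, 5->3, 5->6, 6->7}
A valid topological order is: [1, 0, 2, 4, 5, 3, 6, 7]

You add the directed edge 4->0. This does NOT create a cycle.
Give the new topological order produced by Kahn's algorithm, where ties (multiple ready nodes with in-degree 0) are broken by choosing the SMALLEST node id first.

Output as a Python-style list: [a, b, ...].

Answer: [1, 2, 4, 0, 5, 3, 6, 7]

Derivation:
Old toposort: [1, 0, 2, 4, 5, 3, 6, 7]
Added edge: 4->0
Position of 4 (3) > position of 0 (1). Must reorder: 4 must now come before 0.
Run Kahn's algorithm (break ties by smallest node id):
  initial in-degrees: [2, 0, 0, 4, 0, 0, 2, 3]
  ready (indeg=0): [1, 2, 4, 5]
  pop 1: indeg[0]->1; indeg[3]->3 | ready=[2, 4, 5] | order so far=[1]
  pop 2: indeg[3]->2; indeg[6]->1; indeg[7]->2 | ready=[4, 5] | order so far=[1, 2]
  pop 4: indeg[0]->0; indeg[7]->1 | ready=[0, 5] | order so far=[1, 2, 4]
  pop 0: indeg[3]->1 | ready=[5] | order so far=[1, 2, 4, 0]
  pop 5: indeg[3]->0; indeg[6]->0 | ready=[3, 6] | order so far=[1, 2, 4, 0, 5]
  pop 3: no out-edges | ready=[6] | order so far=[1, 2, 4, 0, 5, 3]
  pop 6: indeg[7]->0 | ready=[7] | order so far=[1, 2, 4, 0, 5, 3, 6]
  pop 7: no out-edges | ready=[] | order so far=[1, 2, 4, 0, 5, 3, 6, 7]
  Result: [1, 2, 4, 0, 5, 3, 6, 7]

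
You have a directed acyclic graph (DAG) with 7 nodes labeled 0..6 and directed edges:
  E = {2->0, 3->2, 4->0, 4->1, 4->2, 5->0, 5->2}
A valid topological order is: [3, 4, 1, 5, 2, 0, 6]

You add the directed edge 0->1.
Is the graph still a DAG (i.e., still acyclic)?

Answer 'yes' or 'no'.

Given toposort: [3, 4, 1, 5, 2, 0, 6]
Position of 0: index 5; position of 1: index 2
New edge 0->1: backward (u after v in old order)
Backward edge: old toposort is now invalid. Check if this creates a cycle.
Does 1 already reach 0? Reachable from 1: [1]. NO -> still a DAG (reorder needed).
Still a DAG? yes

Answer: yes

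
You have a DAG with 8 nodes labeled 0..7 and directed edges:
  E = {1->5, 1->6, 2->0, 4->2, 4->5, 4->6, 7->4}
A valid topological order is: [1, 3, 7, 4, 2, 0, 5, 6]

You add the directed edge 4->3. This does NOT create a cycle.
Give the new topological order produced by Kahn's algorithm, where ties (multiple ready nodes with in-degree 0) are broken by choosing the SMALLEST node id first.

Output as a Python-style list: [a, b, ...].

Answer: [1, 7, 4, 2, 0, 3, 5, 6]

Derivation:
Old toposort: [1, 3, 7, 4, 2, 0, 5, 6]
Added edge: 4->3
Position of 4 (3) > position of 3 (1). Must reorder: 4 must now come before 3.
Run Kahn's algorithm (break ties by smallest node id):
  initial in-degrees: [1, 0, 1, 1, 1, 2, 2, 0]
  ready (indeg=0): [1, 7]
  pop 1: indeg[5]->1; indeg[6]->1 | ready=[7] | order so far=[1]
  pop 7: indeg[4]->0 | ready=[4] | order so far=[1, 7]
  pop 4: indeg[2]->0; indeg[3]->0; indeg[5]->0; indeg[6]->0 | ready=[2, 3, 5, 6] | order so far=[1, 7, 4]
  pop 2: indeg[0]->0 | ready=[0, 3, 5, 6] | order so far=[1, 7, 4, 2]
  pop 0: no out-edges | ready=[3, 5, 6] | order so far=[1, 7, 4, 2, 0]
  pop 3: no out-edges | ready=[5, 6] | order so far=[1, 7, 4, 2, 0, 3]
  pop 5: no out-edges | ready=[6] | order so far=[1, 7, 4, 2, 0, 3, 5]
  pop 6: no out-edges | ready=[] | order so far=[1, 7, 4, 2, 0, 3, 5, 6]
  Result: [1, 7, 4, 2, 0, 3, 5, 6]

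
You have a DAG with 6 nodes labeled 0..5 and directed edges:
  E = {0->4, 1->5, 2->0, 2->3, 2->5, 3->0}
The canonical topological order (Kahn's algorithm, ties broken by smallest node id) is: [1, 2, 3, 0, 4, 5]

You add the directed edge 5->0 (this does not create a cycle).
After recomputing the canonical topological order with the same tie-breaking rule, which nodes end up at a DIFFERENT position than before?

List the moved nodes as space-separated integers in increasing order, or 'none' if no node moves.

Answer: 0 4 5

Derivation:
Old toposort: [1, 2, 3, 0, 4, 5]
Added edge 5->0
Recompute Kahn (smallest-id tiebreak):
  initial in-degrees: [3, 0, 0, 1, 1, 2]
  ready (indeg=0): [1, 2]
  pop 1: indeg[5]->1 | ready=[2] | order so far=[1]
  pop 2: indeg[0]->2; indeg[3]->0; indeg[5]->0 | ready=[3, 5] | order so far=[1, 2]
  pop 3: indeg[0]->1 | ready=[5] | order so far=[1, 2, 3]
  pop 5: indeg[0]->0 | ready=[0] | order so far=[1, 2, 3, 5]
  pop 0: indeg[4]->0 | ready=[4] | order so far=[1, 2, 3, 5, 0]
  pop 4: no out-edges | ready=[] | order so far=[1, 2, 3, 5, 0, 4]
New canonical toposort: [1, 2, 3, 5, 0, 4]
Compare positions:
  Node 0: index 3 -> 4 (moved)
  Node 1: index 0 -> 0 (same)
  Node 2: index 1 -> 1 (same)
  Node 3: index 2 -> 2 (same)
  Node 4: index 4 -> 5 (moved)
  Node 5: index 5 -> 3 (moved)
Nodes that changed position: 0 4 5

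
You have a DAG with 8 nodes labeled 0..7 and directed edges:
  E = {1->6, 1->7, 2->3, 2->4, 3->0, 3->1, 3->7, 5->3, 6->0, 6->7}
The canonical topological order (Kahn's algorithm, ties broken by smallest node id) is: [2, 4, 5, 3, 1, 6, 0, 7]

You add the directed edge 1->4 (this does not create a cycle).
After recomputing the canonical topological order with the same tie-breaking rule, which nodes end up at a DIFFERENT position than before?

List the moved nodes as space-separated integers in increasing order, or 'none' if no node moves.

Answer: 1 3 4 5

Derivation:
Old toposort: [2, 4, 5, 3, 1, 6, 0, 7]
Added edge 1->4
Recompute Kahn (smallest-id tiebreak):
  initial in-degrees: [2, 1, 0, 2, 2, 0, 1, 3]
  ready (indeg=0): [2, 5]
  pop 2: indeg[3]->1; indeg[4]->1 | ready=[5] | order so far=[2]
  pop 5: indeg[3]->0 | ready=[3] | order so far=[2, 5]
  pop 3: indeg[0]->1; indeg[1]->0; indeg[7]->2 | ready=[1] | order so far=[2, 5, 3]
  pop 1: indeg[4]->0; indeg[6]->0; indeg[7]->1 | ready=[4, 6] | order so far=[2, 5, 3, 1]
  pop 4: no out-edges | ready=[6] | order so far=[2, 5, 3, 1, 4]
  pop 6: indeg[0]->0; indeg[7]->0 | ready=[0, 7] | order so far=[2, 5, 3, 1, 4, 6]
  pop 0: no out-edges | ready=[7] | order so far=[2, 5, 3, 1, 4, 6, 0]
  pop 7: no out-edges | ready=[] | order so far=[2, 5, 3, 1, 4, 6, 0, 7]
New canonical toposort: [2, 5, 3, 1, 4, 6, 0, 7]
Compare positions:
  Node 0: index 6 -> 6 (same)
  Node 1: index 4 -> 3 (moved)
  Node 2: index 0 -> 0 (same)
  Node 3: index 3 -> 2 (moved)
  Node 4: index 1 -> 4 (moved)
  Node 5: index 2 -> 1 (moved)
  Node 6: index 5 -> 5 (same)
  Node 7: index 7 -> 7 (same)
Nodes that changed position: 1 3 4 5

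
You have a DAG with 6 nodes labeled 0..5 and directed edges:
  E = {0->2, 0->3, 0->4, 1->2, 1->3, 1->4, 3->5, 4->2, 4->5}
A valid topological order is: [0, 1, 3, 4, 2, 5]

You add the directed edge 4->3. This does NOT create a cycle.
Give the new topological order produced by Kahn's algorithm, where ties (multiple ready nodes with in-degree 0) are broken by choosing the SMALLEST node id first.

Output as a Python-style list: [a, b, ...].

Old toposort: [0, 1, 3, 4, 2, 5]
Added edge: 4->3
Position of 4 (3) > position of 3 (2). Must reorder: 4 must now come before 3.
Run Kahn's algorithm (break ties by smallest node id):
  initial in-degrees: [0, 0, 3, 3, 2, 2]
  ready (indeg=0): [0, 1]
  pop 0: indeg[2]->2; indeg[3]->2; indeg[4]->1 | ready=[1] | order so far=[0]
  pop 1: indeg[2]->1; indeg[3]->1; indeg[4]->0 | ready=[4] | order so far=[0, 1]
  pop 4: indeg[2]->0; indeg[3]->0; indeg[5]->1 | ready=[2, 3] | order so far=[0, 1, 4]
  pop 2: no out-edges | ready=[3] | order so far=[0, 1, 4, 2]
  pop 3: indeg[5]->0 | ready=[5] | order so far=[0, 1, 4, 2, 3]
  pop 5: no out-edges | ready=[] | order so far=[0, 1, 4, 2, 3, 5]
  Result: [0, 1, 4, 2, 3, 5]

Answer: [0, 1, 4, 2, 3, 5]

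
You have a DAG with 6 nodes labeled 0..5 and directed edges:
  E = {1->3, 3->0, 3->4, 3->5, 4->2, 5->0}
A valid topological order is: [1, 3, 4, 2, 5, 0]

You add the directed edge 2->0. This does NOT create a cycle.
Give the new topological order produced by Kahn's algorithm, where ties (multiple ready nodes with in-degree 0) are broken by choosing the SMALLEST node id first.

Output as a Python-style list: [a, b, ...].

Old toposort: [1, 3, 4, 2, 5, 0]
Added edge: 2->0
Position of 2 (3) < position of 0 (5). Old order still valid.
Run Kahn's algorithm (break ties by smallest node id):
  initial in-degrees: [3, 0, 1, 1, 1, 1]
  ready (indeg=0): [1]
  pop 1: indeg[3]->0 | ready=[3] | order so far=[1]
  pop 3: indeg[0]->2; indeg[4]->0; indeg[5]->0 | ready=[4, 5] | order so far=[1, 3]
  pop 4: indeg[2]->0 | ready=[2, 5] | order so far=[1, 3, 4]
  pop 2: indeg[0]->1 | ready=[5] | order so far=[1, 3, 4, 2]
  pop 5: indeg[0]->0 | ready=[0] | order so far=[1, 3, 4, 2, 5]
  pop 0: no out-edges | ready=[] | order so far=[1, 3, 4, 2, 5, 0]
  Result: [1, 3, 4, 2, 5, 0]

Answer: [1, 3, 4, 2, 5, 0]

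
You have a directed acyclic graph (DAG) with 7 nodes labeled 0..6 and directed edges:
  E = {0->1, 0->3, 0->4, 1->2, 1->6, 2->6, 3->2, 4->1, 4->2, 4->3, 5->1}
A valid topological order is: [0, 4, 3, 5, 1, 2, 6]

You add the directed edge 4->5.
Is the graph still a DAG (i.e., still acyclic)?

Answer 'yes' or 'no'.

Given toposort: [0, 4, 3, 5, 1, 2, 6]
Position of 4: index 1; position of 5: index 3
New edge 4->5: forward
Forward edge: respects the existing order. Still a DAG, same toposort still valid.
Still a DAG? yes

Answer: yes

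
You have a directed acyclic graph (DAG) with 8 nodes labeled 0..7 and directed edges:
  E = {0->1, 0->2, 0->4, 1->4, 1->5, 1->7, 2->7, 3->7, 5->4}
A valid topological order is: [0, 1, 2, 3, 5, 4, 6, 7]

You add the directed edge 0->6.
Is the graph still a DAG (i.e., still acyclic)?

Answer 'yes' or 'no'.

Answer: yes

Derivation:
Given toposort: [0, 1, 2, 3, 5, 4, 6, 7]
Position of 0: index 0; position of 6: index 6
New edge 0->6: forward
Forward edge: respects the existing order. Still a DAG, same toposort still valid.
Still a DAG? yes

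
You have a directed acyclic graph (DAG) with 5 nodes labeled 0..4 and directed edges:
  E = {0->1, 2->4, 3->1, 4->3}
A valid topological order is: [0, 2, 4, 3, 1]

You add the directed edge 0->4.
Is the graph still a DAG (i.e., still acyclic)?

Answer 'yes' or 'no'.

Answer: yes

Derivation:
Given toposort: [0, 2, 4, 3, 1]
Position of 0: index 0; position of 4: index 2
New edge 0->4: forward
Forward edge: respects the existing order. Still a DAG, same toposort still valid.
Still a DAG? yes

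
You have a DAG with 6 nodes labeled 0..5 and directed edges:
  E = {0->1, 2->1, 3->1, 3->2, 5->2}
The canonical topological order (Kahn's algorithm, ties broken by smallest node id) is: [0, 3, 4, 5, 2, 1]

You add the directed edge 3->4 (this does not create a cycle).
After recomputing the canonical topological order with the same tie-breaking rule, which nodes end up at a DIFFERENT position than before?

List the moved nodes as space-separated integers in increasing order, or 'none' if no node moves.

Old toposort: [0, 3, 4, 5, 2, 1]
Added edge 3->4
Recompute Kahn (smallest-id tiebreak):
  initial in-degrees: [0, 3, 2, 0, 1, 0]
  ready (indeg=0): [0, 3, 5]
  pop 0: indeg[1]->2 | ready=[3, 5] | order so far=[0]
  pop 3: indeg[1]->1; indeg[2]->1; indeg[4]->0 | ready=[4, 5] | order so far=[0, 3]
  pop 4: no out-edges | ready=[5] | order so far=[0, 3, 4]
  pop 5: indeg[2]->0 | ready=[2] | order so far=[0, 3, 4, 5]
  pop 2: indeg[1]->0 | ready=[1] | order so far=[0, 3, 4, 5, 2]
  pop 1: no out-edges | ready=[] | order so far=[0, 3, 4, 5, 2, 1]
New canonical toposort: [0, 3, 4, 5, 2, 1]
Compare positions:
  Node 0: index 0 -> 0 (same)
  Node 1: index 5 -> 5 (same)
  Node 2: index 4 -> 4 (same)
  Node 3: index 1 -> 1 (same)
  Node 4: index 2 -> 2 (same)
  Node 5: index 3 -> 3 (same)
Nodes that changed position: none

Answer: none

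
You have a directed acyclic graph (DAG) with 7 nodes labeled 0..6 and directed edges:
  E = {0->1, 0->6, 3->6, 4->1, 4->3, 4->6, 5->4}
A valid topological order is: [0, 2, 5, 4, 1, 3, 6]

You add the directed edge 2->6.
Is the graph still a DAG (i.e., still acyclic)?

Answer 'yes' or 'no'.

Answer: yes

Derivation:
Given toposort: [0, 2, 5, 4, 1, 3, 6]
Position of 2: index 1; position of 6: index 6
New edge 2->6: forward
Forward edge: respects the existing order. Still a DAG, same toposort still valid.
Still a DAG? yes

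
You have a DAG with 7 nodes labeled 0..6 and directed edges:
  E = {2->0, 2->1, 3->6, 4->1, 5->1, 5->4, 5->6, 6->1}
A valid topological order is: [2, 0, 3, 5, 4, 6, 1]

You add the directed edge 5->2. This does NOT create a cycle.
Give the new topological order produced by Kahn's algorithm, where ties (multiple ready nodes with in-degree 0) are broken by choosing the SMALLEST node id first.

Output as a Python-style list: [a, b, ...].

Old toposort: [2, 0, 3, 5, 4, 6, 1]
Added edge: 5->2
Position of 5 (3) > position of 2 (0). Must reorder: 5 must now come before 2.
Run Kahn's algorithm (break ties by smallest node id):
  initial in-degrees: [1, 4, 1, 0, 1, 0, 2]
  ready (indeg=0): [3, 5]
  pop 3: indeg[6]->1 | ready=[5] | order so far=[3]
  pop 5: indeg[1]->3; indeg[2]->0; indeg[4]->0; indeg[6]->0 | ready=[2, 4, 6] | order so far=[3, 5]
  pop 2: indeg[0]->0; indeg[1]->2 | ready=[0, 4, 6] | order so far=[3, 5, 2]
  pop 0: no out-edges | ready=[4, 6] | order so far=[3, 5, 2, 0]
  pop 4: indeg[1]->1 | ready=[6] | order so far=[3, 5, 2, 0, 4]
  pop 6: indeg[1]->0 | ready=[1] | order so far=[3, 5, 2, 0, 4, 6]
  pop 1: no out-edges | ready=[] | order so far=[3, 5, 2, 0, 4, 6, 1]
  Result: [3, 5, 2, 0, 4, 6, 1]

Answer: [3, 5, 2, 0, 4, 6, 1]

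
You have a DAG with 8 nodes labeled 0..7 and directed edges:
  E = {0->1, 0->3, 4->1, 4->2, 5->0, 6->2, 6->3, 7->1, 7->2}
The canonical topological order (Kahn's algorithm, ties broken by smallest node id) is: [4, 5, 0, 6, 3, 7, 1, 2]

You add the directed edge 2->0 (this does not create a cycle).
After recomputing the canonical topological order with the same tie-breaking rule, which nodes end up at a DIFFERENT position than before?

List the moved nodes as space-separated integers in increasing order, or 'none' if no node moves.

Answer: 0 2 3 6 7

Derivation:
Old toposort: [4, 5, 0, 6, 3, 7, 1, 2]
Added edge 2->0
Recompute Kahn (smallest-id tiebreak):
  initial in-degrees: [2, 3, 3, 2, 0, 0, 0, 0]
  ready (indeg=0): [4, 5, 6, 7]
  pop 4: indeg[1]->2; indeg[2]->2 | ready=[5, 6, 7] | order so far=[4]
  pop 5: indeg[0]->1 | ready=[6, 7] | order so far=[4, 5]
  pop 6: indeg[2]->1; indeg[3]->1 | ready=[7] | order so far=[4, 5, 6]
  pop 7: indeg[1]->1; indeg[2]->0 | ready=[2] | order so far=[4, 5, 6, 7]
  pop 2: indeg[0]->0 | ready=[0] | order so far=[4, 5, 6, 7, 2]
  pop 0: indeg[1]->0; indeg[3]->0 | ready=[1, 3] | order so far=[4, 5, 6, 7, 2, 0]
  pop 1: no out-edges | ready=[3] | order so far=[4, 5, 6, 7, 2, 0, 1]
  pop 3: no out-edges | ready=[] | order so far=[4, 5, 6, 7, 2, 0, 1, 3]
New canonical toposort: [4, 5, 6, 7, 2, 0, 1, 3]
Compare positions:
  Node 0: index 2 -> 5 (moved)
  Node 1: index 6 -> 6 (same)
  Node 2: index 7 -> 4 (moved)
  Node 3: index 4 -> 7 (moved)
  Node 4: index 0 -> 0 (same)
  Node 5: index 1 -> 1 (same)
  Node 6: index 3 -> 2 (moved)
  Node 7: index 5 -> 3 (moved)
Nodes that changed position: 0 2 3 6 7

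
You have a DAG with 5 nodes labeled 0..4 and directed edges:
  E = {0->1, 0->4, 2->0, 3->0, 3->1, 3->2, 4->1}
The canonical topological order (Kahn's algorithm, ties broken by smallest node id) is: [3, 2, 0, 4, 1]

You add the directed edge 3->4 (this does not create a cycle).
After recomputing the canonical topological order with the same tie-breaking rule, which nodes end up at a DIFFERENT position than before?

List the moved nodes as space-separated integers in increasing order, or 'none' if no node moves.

Answer: none

Derivation:
Old toposort: [3, 2, 0, 4, 1]
Added edge 3->4
Recompute Kahn (smallest-id tiebreak):
  initial in-degrees: [2, 3, 1, 0, 2]
  ready (indeg=0): [3]
  pop 3: indeg[0]->1; indeg[1]->2; indeg[2]->0; indeg[4]->1 | ready=[2] | order so far=[3]
  pop 2: indeg[0]->0 | ready=[0] | order so far=[3, 2]
  pop 0: indeg[1]->1; indeg[4]->0 | ready=[4] | order so far=[3, 2, 0]
  pop 4: indeg[1]->0 | ready=[1] | order so far=[3, 2, 0, 4]
  pop 1: no out-edges | ready=[] | order so far=[3, 2, 0, 4, 1]
New canonical toposort: [3, 2, 0, 4, 1]
Compare positions:
  Node 0: index 2 -> 2 (same)
  Node 1: index 4 -> 4 (same)
  Node 2: index 1 -> 1 (same)
  Node 3: index 0 -> 0 (same)
  Node 4: index 3 -> 3 (same)
Nodes that changed position: none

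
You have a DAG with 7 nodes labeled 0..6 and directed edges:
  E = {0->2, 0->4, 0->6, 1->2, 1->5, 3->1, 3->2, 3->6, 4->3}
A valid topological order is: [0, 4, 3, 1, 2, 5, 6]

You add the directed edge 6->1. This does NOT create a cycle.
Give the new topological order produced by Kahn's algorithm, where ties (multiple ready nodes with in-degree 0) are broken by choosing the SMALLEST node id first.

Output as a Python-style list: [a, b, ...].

Old toposort: [0, 4, 3, 1, 2, 5, 6]
Added edge: 6->1
Position of 6 (6) > position of 1 (3). Must reorder: 6 must now come before 1.
Run Kahn's algorithm (break ties by smallest node id):
  initial in-degrees: [0, 2, 3, 1, 1, 1, 2]
  ready (indeg=0): [0]
  pop 0: indeg[2]->2; indeg[4]->0; indeg[6]->1 | ready=[4] | order so far=[0]
  pop 4: indeg[3]->0 | ready=[3] | order so far=[0, 4]
  pop 3: indeg[1]->1; indeg[2]->1; indeg[6]->0 | ready=[6] | order so far=[0, 4, 3]
  pop 6: indeg[1]->0 | ready=[1] | order so far=[0, 4, 3, 6]
  pop 1: indeg[2]->0; indeg[5]->0 | ready=[2, 5] | order so far=[0, 4, 3, 6, 1]
  pop 2: no out-edges | ready=[5] | order so far=[0, 4, 3, 6, 1, 2]
  pop 5: no out-edges | ready=[] | order so far=[0, 4, 3, 6, 1, 2, 5]
  Result: [0, 4, 3, 6, 1, 2, 5]

Answer: [0, 4, 3, 6, 1, 2, 5]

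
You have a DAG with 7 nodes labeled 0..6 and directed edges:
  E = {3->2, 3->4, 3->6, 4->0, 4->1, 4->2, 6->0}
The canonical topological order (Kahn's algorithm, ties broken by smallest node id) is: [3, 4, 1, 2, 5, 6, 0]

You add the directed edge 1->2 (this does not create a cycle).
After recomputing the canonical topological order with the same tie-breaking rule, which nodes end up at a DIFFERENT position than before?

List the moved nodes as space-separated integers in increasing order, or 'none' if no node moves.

Answer: none

Derivation:
Old toposort: [3, 4, 1, 2, 5, 6, 0]
Added edge 1->2
Recompute Kahn (smallest-id tiebreak):
  initial in-degrees: [2, 1, 3, 0, 1, 0, 1]
  ready (indeg=0): [3, 5]
  pop 3: indeg[2]->2; indeg[4]->0; indeg[6]->0 | ready=[4, 5, 6] | order so far=[3]
  pop 4: indeg[0]->1; indeg[1]->0; indeg[2]->1 | ready=[1, 5, 6] | order so far=[3, 4]
  pop 1: indeg[2]->0 | ready=[2, 5, 6] | order so far=[3, 4, 1]
  pop 2: no out-edges | ready=[5, 6] | order so far=[3, 4, 1, 2]
  pop 5: no out-edges | ready=[6] | order so far=[3, 4, 1, 2, 5]
  pop 6: indeg[0]->0 | ready=[0] | order so far=[3, 4, 1, 2, 5, 6]
  pop 0: no out-edges | ready=[] | order so far=[3, 4, 1, 2, 5, 6, 0]
New canonical toposort: [3, 4, 1, 2, 5, 6, 0]
Compare positions:
  Node 0: index 6 -> 6 (same)
  Node 1: index 2 -> 2 (same)
  Node 2: index 3 -> 3 (same)
  Node 3: index 0 -> 0 (same)
  Node 4: index 1 -> 1 (same)
  Node 5: index 4 -> 4 (same)
  Node 6: index 5 -> 5 (same)
Nodes that changed position: none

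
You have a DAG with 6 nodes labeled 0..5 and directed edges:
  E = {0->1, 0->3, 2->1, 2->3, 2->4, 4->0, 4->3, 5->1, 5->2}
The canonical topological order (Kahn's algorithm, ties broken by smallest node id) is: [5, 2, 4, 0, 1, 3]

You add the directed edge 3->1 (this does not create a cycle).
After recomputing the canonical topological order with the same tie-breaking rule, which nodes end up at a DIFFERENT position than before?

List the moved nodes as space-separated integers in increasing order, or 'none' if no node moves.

Old toposort: [5, 2, 4, 0, 1, 3]
Added edge 3->1
Recompute Kahn (smallest-id tiebreak):
  initial in-degrees: [1, 4, 1, 3, 1, 0]
  ready (indeg=0): [5]
  pop 5: indeg[1]->3; indeg[2]->0 | ready=[2] | order so far=[5]
  pop 2: indeg[1]->2; indeg[3]->2; indeg[4]->0 | ready=[4] | order so far=[5, 2]
  pop 4: indeg[0]->0; indeg[3]->1 | ready=[0] | order so far=[5, 2, 4]
  pop 0: indeg[1]->1; indeg[3]->0 | ready=[3] | order so far=[5, 2, 4, 0]
  pop 3: indeg[1]->0 | ready=[1] | order so far=[5, 2, 4, 0, 3]
  pop 1: no out-edges | ready=[] | order so far=[5, 2, 4, 0, 3, 1]
New canonical toposort: [5, 2, 4, 0, 3, 1]
Compare positions:
  Node 0: index 3 -> 3 (same)
  Node 1: index 4 -> 5 (moved)
  Node 2: index 1 -> 1 (same)
  Node 3: index 5 -> 4 (moved)
  Node 4: index 2 -> 2 (same)
  Node 5: index 0 -> 0 (same)
Nodes that changed position: 1 3

Answer: 1 3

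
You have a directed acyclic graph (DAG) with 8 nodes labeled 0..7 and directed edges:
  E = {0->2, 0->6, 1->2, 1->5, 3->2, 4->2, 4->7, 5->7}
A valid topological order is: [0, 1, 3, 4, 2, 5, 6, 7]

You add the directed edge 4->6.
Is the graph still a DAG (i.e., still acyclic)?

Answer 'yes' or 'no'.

Answer: yes

Derivation:
Given toposort: [0, 1, 3, 4, 2, 5, 6, 7]
Position of 4: index 3; position of 6: index 6
New edge 4->6: forward
Forward edge: respects the existing order. Still a DAG, same toposort still valid.
Still a DAG? yes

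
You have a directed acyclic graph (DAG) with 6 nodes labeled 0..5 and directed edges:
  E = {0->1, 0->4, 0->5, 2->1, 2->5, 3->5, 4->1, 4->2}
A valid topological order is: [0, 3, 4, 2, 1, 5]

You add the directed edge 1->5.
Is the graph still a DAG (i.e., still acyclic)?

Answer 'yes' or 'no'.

Given toposort: [0, 3, 4, 2, 1, 5]
Position of 1: index 4; position of 5: index 5
New edge 1->5: forward
Forward edge: respects the existing order. Still a DAG, same toposort still valid.
Still a DAG? yes

Answer: yes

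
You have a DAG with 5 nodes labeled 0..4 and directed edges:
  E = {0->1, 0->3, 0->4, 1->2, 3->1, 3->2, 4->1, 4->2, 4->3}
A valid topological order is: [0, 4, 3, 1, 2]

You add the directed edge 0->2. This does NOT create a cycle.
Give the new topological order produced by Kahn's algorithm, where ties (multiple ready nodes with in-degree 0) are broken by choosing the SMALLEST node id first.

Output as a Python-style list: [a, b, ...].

Old toposort: [0, 4, 3, 1, 2]
Added edge: 0->2
Position of 0 (0) < position of 2 (4). Old order still valid.
Run Kahn's algorithm (break ties by smallest node id):
  initial in-degrees: [0, 3, 4, 2, 1]
  ready (indeg=0): [0]
  pop 0: indeg[1]->2; indeg[2]->3; indeg[3]->1; indeg[4]->0 | ready=[4] | order so far=[0]
  pop 4: indeg[1]->1; indeg[2]->2; indeg[3]->0 | ready=[3] | order so far=[0, 4]
  pop 3: indeg[1]->0; indeg[2]->1 | ready=[1] | order so far=[0, 4, 3]
  pop 1: indeg[2]->0 | ready=[2] | order so far=[0, 4, 3, 1]
  pop 2: no out-edges | ready=[] | order so far=[0, 4, 3, 1, 2]
  Result: [0, 4, 3, 1, 2]

Answer: [0, 4, 3, 1, 2]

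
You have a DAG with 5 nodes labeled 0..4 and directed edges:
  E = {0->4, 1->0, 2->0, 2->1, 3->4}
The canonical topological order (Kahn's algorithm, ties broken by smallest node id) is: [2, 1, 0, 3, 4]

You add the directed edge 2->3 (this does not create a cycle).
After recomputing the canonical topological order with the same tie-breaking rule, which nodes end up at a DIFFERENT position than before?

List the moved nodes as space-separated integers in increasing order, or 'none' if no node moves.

Old toposort: [2, 1, 0, 3, 4]
Added edge 2->3
Recompute Kahn (smallest-id tiebreak):
  initial in-degrees: [2, 1, 0, 1, 2]
  ready (indeg=0): [2]
  pop 2: indeg[0]->1; indeg[1]->0; indeg[3]->0 | ready=[1, 3] | order so far=[2]
  pop 1: indeg[0]->0 | ready=[0, 3] | order so far=[2, 1]
  pop 0: indeg[4]->1 | ready=[3] | order so far=[2, 1, 0]
  pop 3: indeg[4]->0 | ready=[4] | order so far=[2, 1, 0, 3]
  pop 4: no out-edges | ready=[] | order so far=[2, 1, 0, 3, 4]
New canonical toposort: [2, 1, 0, 3, 4]
Compare positions:
  Node 0: index 2 -> 2 (same)
  Node 1: index 1 -> 1 (same)
  Node 2: index 0 -> 0 (same)
  Node 3: index 3 -> 3 (same)
  Node 4: index 4 -> 4 (same)
Nodes that changed position: none

Answer: none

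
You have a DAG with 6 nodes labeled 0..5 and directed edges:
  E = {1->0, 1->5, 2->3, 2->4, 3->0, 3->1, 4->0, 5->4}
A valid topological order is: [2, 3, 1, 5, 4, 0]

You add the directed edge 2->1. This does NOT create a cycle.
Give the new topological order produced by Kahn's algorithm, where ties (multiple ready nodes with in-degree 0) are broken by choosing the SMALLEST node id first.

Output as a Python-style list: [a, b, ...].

Answer: [2, 3, 1, 5, 4, 0]

Derivation:
Old toposort: [2, 3, 1, 5, 4, 0]
Added edge: 2->1
Position of 2 (0) < position of 1 (2). Old order still valid.
Run Kahn's algorithm (break ties by smallest node id):
  initial in-degrees: [3, 2, 0, 1, 2, 1]
  ready (indeg=0): [2]
  pop 2: indeg[1]->1; indeg[3]->0; indeg[4]->1 | ready=[3] | order so far=[2]
  pop 3: indeg[0]->2; indeg[1]->0 | ready=[1] | order so far=[2, 3]
  pop 1: indeg[0]->1; indeg[5]->0 | ready=[5] | order so far=[2, 3, 1]
  pop 5: indeg[4]->0 | ready=[4] | order so far=[2, 3, 1, 5]
  pop 4: indeg[0]->0 | ready=[0] | order so far=[2, 3, 1, 5, 4]
  pop 0: no out-edges | ready=[] | order so far=[2, 3, 1, 5, 4, 0]
  Result: [2, 3, 1, 5, 4, 0]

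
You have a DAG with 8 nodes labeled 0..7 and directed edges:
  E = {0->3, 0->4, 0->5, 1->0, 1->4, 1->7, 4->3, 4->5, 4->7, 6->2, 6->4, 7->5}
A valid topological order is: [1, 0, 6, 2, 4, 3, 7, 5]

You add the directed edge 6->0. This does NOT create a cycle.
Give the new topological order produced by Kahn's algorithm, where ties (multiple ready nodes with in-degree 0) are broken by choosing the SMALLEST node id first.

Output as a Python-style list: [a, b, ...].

Answer: [1, 6, 0, 2, 4, 3, 7, 5]

Derivation:
Old toposort: [1, 0, 6, 2, 4, 3, 7, 5]
Added edge: 6->0
Position of 6 (2) > position of 0 (1). Must reorder: 6 must now come before 0.
Run Kahn's algorithm (break ties by smallest node id):
  initial in-degrees: [2, 0, 1, 2, 3, 3, 0, 2]
  ready (indeg=0): [1, 6]
  pop 1: indeg[0]->1; indeg[4]->2; indeg[7]->1 | ready=[6] | order so far=[1]
  pop 6: indeg[0]->0; indeg[2]->0; indeg[4]->1 | ready=[0, 2] | order so far=[1, 6]
  pop 0: indeg[3]->1; indeg[4]->0; indeg[5]->2 | ready=[2, 4] | order so far=[1, 6, 0]
  pop 2: no out-edges | ready=[4] | order so far=[1, 6, 0, 2]
  pop 4: indeg[3]->0; indeg[5]->1; indeg[7]->0 | ready=[3, 7] | order so far=[1, 6, 0, 2, 4]
  pop 3: no out-edges | ready=[7] | order so far=[1, 6, 0, 2, 4, 3]
  pop 7: indeg[5]->0 | ready=[5] | order so far=[1, 6, 0, 2, 4, 3, 7]
  pop 5: no out-edges | ready=[] | order so far=[1, 6, 0, 2, 4, 3, 7, 5]
  Result: [1, 6, 0, 2, 4, 3, 7, 5]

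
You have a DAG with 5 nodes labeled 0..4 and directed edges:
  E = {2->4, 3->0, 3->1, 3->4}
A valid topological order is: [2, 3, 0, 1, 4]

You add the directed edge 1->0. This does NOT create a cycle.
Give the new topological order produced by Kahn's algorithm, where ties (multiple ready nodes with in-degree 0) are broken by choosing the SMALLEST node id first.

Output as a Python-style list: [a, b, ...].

Answer: [2, 3, 1, 0, 4]

Derivation:
Old toposort: [2, 3, 0, 1, 4]
Added edge: 1->0
Position of 1 (3) > position of 0 (2). Must reorder: 1 must now come before 0.
Run Kahn's algorithm (break ties by smallest node id):
  initial in-degrees: [2, 1, 0, 0, 2]
  ready (indeg=0): [2, 3]
  pop 2: indeg[4]->1 | ready=[3] | order so far=[2]
  pop 3: indeg[0]->1; indeg[1]->0; indeg[4]->0 | ready=[1, 4] | order so far=[2, 3]
  pop 1: indeg[0]->0 | ready=[0, 4] | order so far=[2, 3, 1]
  pop 0: no out-edges | ready=[4] | order so far=[2, 3, 1, 0]
  pop 4: no out-edges | ready=[] | order so far=[2, 3, 1, 0, 4]
  Result: [2, 3, 1, 0, 4]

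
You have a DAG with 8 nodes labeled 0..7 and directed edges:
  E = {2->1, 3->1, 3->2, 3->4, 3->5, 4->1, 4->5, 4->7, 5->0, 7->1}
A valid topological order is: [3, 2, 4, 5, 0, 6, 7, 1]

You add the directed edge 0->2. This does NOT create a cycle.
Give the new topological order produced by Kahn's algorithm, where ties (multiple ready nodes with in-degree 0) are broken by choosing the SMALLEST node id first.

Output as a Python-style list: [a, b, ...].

Answer: [3, 4, 5, 0, 2, 6, 7, 1]

Derivation:
Old toposort: [3, 2, 4, 5, 0, 6, 7, 1]
Added edge: 0->2
Position of 0 (4) > position of 2 (1). Must reorder: 0 must now come before 2.
Run Kahn's algorithm (break ties by smallest node id):
  initial in-degrees: [1, 4, 2, 0, 1, 2, 0, 1]
  ready (indeg=0): [3, 6]
  pop 3: indeg[1]->3; indeg[2]->1; indeg[4]->0; indeg[5]->1 | ready=[4, 6] | order so far=[3]
  pop 4: indeg[1]->2; indeg[5]->0; indeg[7]->0 | ready=[5, 6, 7] | order so far=[3, 4]
  pop 5: indeg[0]->0 | ready=[0, 6, 7] | order so far=[3, 4, 5]
  pop 0: indeg[2]->0 | ready=[2, 6, 7] | order so far=[3, 4, 5, 0]
  pop 2: indeg[1]->1 | ready=[6, 7] | order so far=[3, 4, 5, 0, 2]
  pop 6: no out-edges | ready=[7] | order so far=[3, 4, 5, 0, 2, 6]
  pop 7: indeg[1]->0 | ready=[1] | order so far=[3, 4, 5, 0, 2, 6, 7]
  pop 1: no out-edges | ready=[] | order so far=[3, 4, 5, 0, 2, 6, 7, 1]
  Result: [3, 4, 5, 0, 2, 6, 7, 1]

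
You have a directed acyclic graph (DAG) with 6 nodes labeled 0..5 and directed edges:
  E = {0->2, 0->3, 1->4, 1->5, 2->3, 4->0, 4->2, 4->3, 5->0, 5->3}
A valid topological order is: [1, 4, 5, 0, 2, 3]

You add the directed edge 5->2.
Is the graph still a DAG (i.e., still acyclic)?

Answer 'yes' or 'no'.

Answer: yes

Derivation:
Given toposort: [1, 4, 5, 0, 2, 3]
Position of 5: index 2; position of 2: index 4
New edge 5->2: forward
Forward edge: respects the existing order. Still a DAG, same toposort still valid.
Still a DAG? yes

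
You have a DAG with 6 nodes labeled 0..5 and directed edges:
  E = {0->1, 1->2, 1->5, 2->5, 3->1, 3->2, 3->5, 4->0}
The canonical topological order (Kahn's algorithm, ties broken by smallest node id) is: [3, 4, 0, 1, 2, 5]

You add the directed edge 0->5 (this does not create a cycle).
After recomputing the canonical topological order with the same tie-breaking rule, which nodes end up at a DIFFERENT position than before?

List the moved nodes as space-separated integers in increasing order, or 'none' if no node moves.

Old toposort: [3, 4, 0, 1, 2, 5]
Added edge 0->5
Recompute Kahn (smallest-id tiebreak):
  initial in-degrees: [1, 2, 2, 0, 0, 4]
  ready (indeg=0): [3, 4]
  pop 3: indeg[1]->1; indeg[2]->1; indeg[5]->3 | ready=[4] | order so far=[3]
  pop 4: indeg[0]->0 | ready=[0] | order so far=[3, 4]
  pop 0: indeg[1]->0; indeg[5]->2 | ready=[1] | order so far=[3, 4, 0]
  pop 1: indeg[2]->0; indeg[5]->1 | ready=[2] | order so far=[3, 4, 0, 1]
  pop 2: indeg[5]->0 | ready=[5] | order so far=[3, 4, 0, 1, 2]
  pop 5: no out-edges | ready=[] | order so far=[3, 4, 0, 1, 2, 5]
New canonical toposort: [3, 4, 0, 1, 2, 5]
Compare positions:
  Node 0: index 2 -> 2 (same)
  Node 1: index 3 -> 3 (same)
  Node 2: index 4 -> 4 (same)
  Node 3: index 0 -> 0 (same)
  Node 4: index 1 -> 1 (same)
  Node 5: index 5 -> 5 (same)
Nodes that changed position: none

Answer: none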